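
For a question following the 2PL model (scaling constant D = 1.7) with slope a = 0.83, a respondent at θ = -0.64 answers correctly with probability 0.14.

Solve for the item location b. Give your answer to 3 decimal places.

0.647

P(θ) = 1 / (1 + exp(−D·a(θ − b)))
logit(0.14) = ln(0.14/0.86) = -1.8153
b = θ − logit/(1.7·a) = -0.64 − (-1.8153)/1.4110 = 0.6465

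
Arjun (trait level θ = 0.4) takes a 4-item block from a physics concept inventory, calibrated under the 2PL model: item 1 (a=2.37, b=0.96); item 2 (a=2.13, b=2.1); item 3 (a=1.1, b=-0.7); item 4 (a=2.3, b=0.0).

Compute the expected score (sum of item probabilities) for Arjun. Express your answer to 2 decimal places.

1.72

P(θ) = 1 / (1 + exp(−a(θ − b)))
P_1 = 1/(1+e^{1.3272}) = 0.2096
P_2 = 1/(1+e^{3.6210}) = 0.0261
P_3 = 1/(1+e^{-1.2100}) = 0.7703
P_4 = 1/(1+e^{-0.9200}) = 0.7150
E[score] = 0.2096 + 0.0261 + 0.7703 + 0.7150 = 1.7210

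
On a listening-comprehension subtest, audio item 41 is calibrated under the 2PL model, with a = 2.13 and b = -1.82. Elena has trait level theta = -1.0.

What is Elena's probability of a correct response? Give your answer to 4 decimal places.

P(theta) = 1 / (1 + exp(−a(theta − b)))
Exponent: 2.13 × (-1.0 − (-1.82)) = 1.7466
1/(1 + e^{-1.7466}) = 0.8515

0.8515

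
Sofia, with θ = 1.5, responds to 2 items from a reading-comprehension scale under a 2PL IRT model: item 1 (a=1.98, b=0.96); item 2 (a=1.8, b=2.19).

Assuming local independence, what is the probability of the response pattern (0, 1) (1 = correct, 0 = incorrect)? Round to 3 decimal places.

0.057

P(θ) = 1 / (1 + exp(−a(θ − b)))
P_1 = 1/(1+e^{-1.0692}) = 0.7444
P_2 = 1/(1+e^{1.2420}) = 0.2241
L = (1−P_1) × P_2 = 0.2556 × 0.2241 = 0.05727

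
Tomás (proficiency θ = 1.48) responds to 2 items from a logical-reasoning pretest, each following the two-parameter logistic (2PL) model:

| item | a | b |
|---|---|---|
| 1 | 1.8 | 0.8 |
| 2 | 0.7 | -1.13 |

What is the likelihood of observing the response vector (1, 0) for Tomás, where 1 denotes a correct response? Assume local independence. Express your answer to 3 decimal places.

0.107

P(θ) = 1 / (1 + exp(−a(θ − b)))
P_1 = 1/(1+e^{-1.2240}) = 0.7728
P_2 = 1/(1+e^{-1.8270}) = 0.8614
L = P_1 × (1−P_2) = 0.7728 × 0.1386 = 0.10710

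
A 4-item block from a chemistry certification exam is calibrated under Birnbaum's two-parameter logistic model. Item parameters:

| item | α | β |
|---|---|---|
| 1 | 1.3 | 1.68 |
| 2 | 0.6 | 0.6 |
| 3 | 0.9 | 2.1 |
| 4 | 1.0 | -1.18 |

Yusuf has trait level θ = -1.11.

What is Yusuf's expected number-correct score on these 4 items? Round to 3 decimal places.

0.860

P(θ) = 1 / (1 + exp(−α(θ − β)))
P_1 = 1/(1+e^{3.6270}) = 0.0259
P_2 = 1/(1+e^{1.0260}) = 0.2639
P_3 = 1/(1+e^{2.8890}) = 0.0527
P_4 = 1/(1+e^{-0.0700}) = 0.5175
E[score] = 0.0259 + 0.2639 + 0.0527 + 0.5175 = 0.8600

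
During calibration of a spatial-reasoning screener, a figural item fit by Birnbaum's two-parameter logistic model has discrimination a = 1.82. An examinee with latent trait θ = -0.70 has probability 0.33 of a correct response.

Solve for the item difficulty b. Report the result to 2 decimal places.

-0.31

P(θ) = 1 / (1 + exp(−a(θ − b)))
logit(0.33) = ln(0.33/0.67) = -0.7082
b = θ − logit/(a) = -0.70 − (-0.7082)/1.8200 = -0.3109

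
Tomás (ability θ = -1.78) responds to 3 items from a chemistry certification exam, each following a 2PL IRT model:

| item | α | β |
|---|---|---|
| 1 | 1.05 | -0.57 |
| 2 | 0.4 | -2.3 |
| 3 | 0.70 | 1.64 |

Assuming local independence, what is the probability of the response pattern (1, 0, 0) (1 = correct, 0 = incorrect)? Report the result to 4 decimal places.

P(θ) = 1 / (1 + exp(−α(θ − β)))
P_1 = 1/(1+e^{1.2705}) = 0.2192
P_2 = 1/(1+e^{-0.2080}) = 0.5518
P_3 = 1/(1+e^{2.3940}) = 0.0836
L = P_1 × (1−P_2) × (1−P_3) = 0.2192 × 0.4482 × 0.9164 = 0.09001

0.0900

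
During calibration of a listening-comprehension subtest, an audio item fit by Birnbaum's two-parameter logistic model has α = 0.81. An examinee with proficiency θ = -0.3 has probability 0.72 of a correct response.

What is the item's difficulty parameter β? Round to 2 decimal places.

P(θ) = 1 / (1 + exp(−α(θ − β)))
logit(0.72) = ln(0.72/0.28) = 0.9445
β = θ − logit/(α) = -0.3 − 0.9445/0.8100 = -1.4660

-1.47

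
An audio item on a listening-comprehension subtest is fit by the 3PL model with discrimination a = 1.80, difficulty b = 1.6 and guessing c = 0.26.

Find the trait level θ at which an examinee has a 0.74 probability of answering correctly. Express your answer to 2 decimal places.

P(θ) = c + (1 − c) · 1 / (1 + exp(−a(θ − b)))
Remove guessing floor: (0.74 − 0.26)/(1 − 0.26) = 0.6486
logit = ln(0.6486/0.3514) = 0.6131
θ = b + logit/(a) = 1.6 + 0.6131/1.8000 = 1.9406

1.94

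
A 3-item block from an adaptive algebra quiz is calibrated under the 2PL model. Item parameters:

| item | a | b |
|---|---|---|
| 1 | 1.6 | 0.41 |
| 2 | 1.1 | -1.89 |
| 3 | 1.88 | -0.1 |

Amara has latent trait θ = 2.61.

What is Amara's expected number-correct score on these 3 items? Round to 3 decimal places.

P(θ) = 1 / (1 + exp(−a(θ − b)))
P_1 = 1/(1+e^{-3.5200}) = 0.9713
P_2 = 1/(1+e^{-4.9500}) = 0.9930
P_3 = 1/(1+e^{-5.0948}) = 0.9939
E[score] = 0.9713 + 0.9930 + 0.9939 = 2.9581

2.958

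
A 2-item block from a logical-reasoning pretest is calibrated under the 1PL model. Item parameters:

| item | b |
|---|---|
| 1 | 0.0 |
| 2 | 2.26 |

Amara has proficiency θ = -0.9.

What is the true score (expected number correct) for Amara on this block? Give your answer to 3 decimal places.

P(θ) = 1 / (1 + exp(−(θ − b)))
P_1 = 1/(1+e^{0.9000}) = 0.2891
P_2 = 1/(1+e^{3.1600}) = 0.0407
E[score] = 0.2891 + 0.0407 = 0.3297

0.330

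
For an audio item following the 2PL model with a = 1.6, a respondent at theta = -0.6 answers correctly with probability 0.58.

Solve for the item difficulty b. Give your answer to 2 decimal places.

-0.80

P(theta) = 1 / (1 + exp(−a(theta − b)))
logit(0.58) = ln(0.58/0.42) = 0.3228
b = theta − logit/(a) = -0.6 − 0.3228/1.6000 = -0.8017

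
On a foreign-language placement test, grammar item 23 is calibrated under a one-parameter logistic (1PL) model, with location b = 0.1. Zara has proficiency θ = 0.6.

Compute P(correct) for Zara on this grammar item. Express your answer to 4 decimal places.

0.6225

P(θ) = 1 / (1 + exp(−(θ − b)))
Exponent: (0.6 − 0.1) = 0.5000
1/(1 + e^{-0.5000}) = 0.6225
P = 0.6225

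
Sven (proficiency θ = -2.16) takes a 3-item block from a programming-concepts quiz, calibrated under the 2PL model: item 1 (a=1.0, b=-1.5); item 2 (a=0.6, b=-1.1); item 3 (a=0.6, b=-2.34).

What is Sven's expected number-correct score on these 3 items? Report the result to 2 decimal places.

P(θ) = 1 / (1 + exp(−a(θ − b)))
P_1 = 1/(1+e^{0.6600}) = 0.3407
P_2 = 1/(1+e^{0.6360}) = 0.3462
P_3 = 1/(1+e^{-0.1080}) = 0.5270
E[score] = 0.3407 + 0.3462 + 0.5270 = 1.2139

1.21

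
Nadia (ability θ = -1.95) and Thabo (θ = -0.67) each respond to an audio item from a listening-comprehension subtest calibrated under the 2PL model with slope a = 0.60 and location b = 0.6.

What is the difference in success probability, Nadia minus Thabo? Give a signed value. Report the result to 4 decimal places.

P(θ) = 1 / (1 + exp(−a(θ − b)))
P(Nadia) = 0.1780  [exponent -1.5300]
P(Thabo) = 0.3182  [exponent -0.7620]
Difference = 0.1780 − 0.3182 = -0.1402

-0.1402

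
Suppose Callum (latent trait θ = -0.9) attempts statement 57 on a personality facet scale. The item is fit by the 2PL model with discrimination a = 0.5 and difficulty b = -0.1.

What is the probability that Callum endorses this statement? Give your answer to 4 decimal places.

0.4013

P(θ) = 1 / (1 + exp(−a(θ − b)))
Exponent: 0.5 × (-0.9 − (-0.1)) = -0.4000
1/(1 + e^{0.4000}) = 0.4013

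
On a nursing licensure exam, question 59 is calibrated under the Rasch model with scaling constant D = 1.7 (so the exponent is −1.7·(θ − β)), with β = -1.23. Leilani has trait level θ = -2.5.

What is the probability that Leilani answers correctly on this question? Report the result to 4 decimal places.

0.1035

P(θ) = 1 / (1 + exp(−D·(θ − β)))
Exponent: 1.7 × (-2.5 − (-1.23)) = -2.1590
1/(1 + e^{2.1590}) = 0.1035
P = 0.1035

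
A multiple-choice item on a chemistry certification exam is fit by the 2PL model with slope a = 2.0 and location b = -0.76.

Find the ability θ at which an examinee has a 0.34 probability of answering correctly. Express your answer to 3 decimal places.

-1.092

P(θ) = 1 / (1 + exp(−a(θ − b)))
logit = ln(0.3400/0.6600) = -0.6633
θ = b + logit/(a) = -0.76 + (-0.6633)/2.0000 = -1.0916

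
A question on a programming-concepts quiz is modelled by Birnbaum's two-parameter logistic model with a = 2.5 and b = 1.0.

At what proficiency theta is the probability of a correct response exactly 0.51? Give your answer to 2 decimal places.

1.02

P(theta) = 1 / (1 + exp(−a(theta − b)))
logit = ln(0.5100/0.4900) = 0.0400
theta = b + logit/(a) = 1.0 + 0.0400/2.5000 = 1.0160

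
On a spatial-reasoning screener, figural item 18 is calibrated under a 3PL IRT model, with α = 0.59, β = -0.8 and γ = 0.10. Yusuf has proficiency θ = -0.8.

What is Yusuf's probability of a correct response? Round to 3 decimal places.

P(θ) = γ + (1 − γ) · 1 / (1 + exp(−α(θ − β)))
Exponent: 0.59 × (-0.8 − (-0.8)) = 0.0000
1/(1 + e^{0.0000}) = 0.5000
P = 0.10 + 0.90 × 0.5000 = 0.5500

0.550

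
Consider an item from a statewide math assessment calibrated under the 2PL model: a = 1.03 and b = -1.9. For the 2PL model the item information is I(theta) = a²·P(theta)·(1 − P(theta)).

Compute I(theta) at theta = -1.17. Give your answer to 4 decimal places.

P = 1/(1+e^{-0.7519}) = 0.6796
P(1−P) = 0.6796 × 0.3204 = 0.2177
I = a² × P(1−P) = 1.03² × 0.2177 = 0.23101

0.2310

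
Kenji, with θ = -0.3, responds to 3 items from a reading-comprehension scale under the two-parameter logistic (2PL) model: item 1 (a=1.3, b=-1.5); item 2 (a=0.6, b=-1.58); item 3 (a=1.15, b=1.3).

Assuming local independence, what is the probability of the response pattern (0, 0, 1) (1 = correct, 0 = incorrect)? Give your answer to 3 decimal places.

0.008

P(θ) = 1 / (1 + exp(−a(θ − b)))
P_1 = 1/(1+e^{-1.5600}) = 0.8264
P_2 = 1/(1+e^{-0.7680}) = 0.6831
P_3 = 1/(1+e^{1.8400}) = 0.1371
L = (1−P_1) × (1−P_2) × P_3 = 0.1736 × 0.3169 × 0.1371 = 0.00754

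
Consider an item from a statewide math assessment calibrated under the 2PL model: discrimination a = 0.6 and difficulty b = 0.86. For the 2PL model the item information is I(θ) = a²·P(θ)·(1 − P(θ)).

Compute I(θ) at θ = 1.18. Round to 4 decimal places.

0.0892

P = 1/(1+e^{-0.1920}) = 0.5479
P(1−P) = 0.5479 × 0.4521 = 0.2477
I = a² × P(1−P) = 0.6² × 0.2477 = 0.08918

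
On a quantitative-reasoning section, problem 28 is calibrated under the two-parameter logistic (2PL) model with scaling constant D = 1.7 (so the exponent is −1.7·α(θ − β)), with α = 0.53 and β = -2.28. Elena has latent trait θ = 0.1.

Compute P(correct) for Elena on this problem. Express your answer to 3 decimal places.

0.895

P(θ) = 1 / (1 + exp(−D·α(θ − β)))
Exponent: 1.7 × 0.53 × (0.1 − (-2.28)) = 2.1444
1/(1 + e^{-2.1444}) = 0.8951
P = 0.8951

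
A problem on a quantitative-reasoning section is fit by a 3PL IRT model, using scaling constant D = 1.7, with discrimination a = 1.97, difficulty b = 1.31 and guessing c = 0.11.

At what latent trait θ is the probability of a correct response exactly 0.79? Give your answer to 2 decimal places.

P(θ) = c + (1 − c) · 1 / (1 + exp(−D·a(θ − b)))
Remove guessing floor: (0.79 − 0.11)/(1 − 0.11) = 0.7640
logit = ln(0.7640/0.2360) = 1.1750
θ = b + logit/(1.7·a) = 1.31 + 1.1750/3.3490 = 1.6608

1.66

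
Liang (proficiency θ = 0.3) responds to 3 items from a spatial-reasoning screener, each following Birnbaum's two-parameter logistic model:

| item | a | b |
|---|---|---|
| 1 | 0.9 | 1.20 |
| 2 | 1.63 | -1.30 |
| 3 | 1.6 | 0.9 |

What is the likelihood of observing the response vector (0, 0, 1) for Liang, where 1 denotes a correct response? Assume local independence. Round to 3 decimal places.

0.013

P(θ) = 1 / (1 + exp(−a(θ − b)))
P_1 = 1/(1+e^{0.8100}) = 0.3079
P_2 = 1/(1+e^{-2.6080}) = 0.9314
P_3 = 1/(1+e^{0.9600}) = 0.2769
L = (1−P_1) × (1−P_2) × P_3 = 0.6921 × 0.0686 × 0.2769 = 0.01315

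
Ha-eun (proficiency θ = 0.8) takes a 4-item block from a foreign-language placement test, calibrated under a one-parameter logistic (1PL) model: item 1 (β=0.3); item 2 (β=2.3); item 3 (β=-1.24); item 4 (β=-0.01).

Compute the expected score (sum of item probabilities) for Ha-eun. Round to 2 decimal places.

2.38

P(θ) = 1 / (1 + exp(−(θ − β)))
P_1 = 1/(1+e^{-0.5000}) = 0.6225
P_2 = 1/(1+e^{1.5000}) = 0.1824
P_3 = 1/(1+e^{-2.0400}) = 0.8849
P_4 = 1/(1+e^{-0.8100}) = 0.6921
E[score] = 0.6225 + 0.1824 + 0.8849 + 0.6921 = 2.3819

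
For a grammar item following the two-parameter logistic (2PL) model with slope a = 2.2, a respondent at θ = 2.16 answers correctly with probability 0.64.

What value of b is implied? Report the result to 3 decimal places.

1.898

P(θ) = 1 / (1 + exp(−a(θ − b)))
logit(0.64) = ln(0.64/0.36) = 0.5754
b = θ − logit/(a) = 2.16 − 0.5754/2.2000 = 1.8985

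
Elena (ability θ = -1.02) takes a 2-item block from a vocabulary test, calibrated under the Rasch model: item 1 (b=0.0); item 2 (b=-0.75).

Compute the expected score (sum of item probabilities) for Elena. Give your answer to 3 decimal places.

0.698

P(θ) = 1 / (1 + exp(−(θ − b)))
P_1 = 1/(1+e^{1.0200}) = 0.2650
P_2 = 1/(1+e^{0.2700}) = 0.4329
E[score] = 0.2650 + 0.4329 = 0.6979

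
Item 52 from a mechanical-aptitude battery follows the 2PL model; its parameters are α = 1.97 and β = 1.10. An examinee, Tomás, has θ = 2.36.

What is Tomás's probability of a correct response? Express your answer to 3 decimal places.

P(θ) = 1 / (1 + exp(−α(θ − β)))
Exponent: 1.97 × (2.36 − 1.10) = 2.4822
1/(1 + e^{-2.4822}) = 0.9229

0.923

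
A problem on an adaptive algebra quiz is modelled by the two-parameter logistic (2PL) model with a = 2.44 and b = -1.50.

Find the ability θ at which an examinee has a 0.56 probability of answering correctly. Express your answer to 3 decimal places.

-1.401

P(θ) = 1 / (1 + exp(−a(θ − b)))
logit = ln(0.5600/0.4400) = 0.2412
θ = b + logit/(a) = -1.50 + 0.2412/2.4400 = -1.4012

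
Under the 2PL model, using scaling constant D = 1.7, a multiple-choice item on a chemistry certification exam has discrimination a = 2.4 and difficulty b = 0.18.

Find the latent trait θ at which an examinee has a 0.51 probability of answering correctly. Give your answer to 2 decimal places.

P(θ) = 1 / (1 + exp(−D·a(θ − b)))
logit = ln(0.5100/0.4900) = 0.0400
θ = b + logit/(1.7·a) = 0.18 + 0.0400/4.0800 = 0.1898

0.19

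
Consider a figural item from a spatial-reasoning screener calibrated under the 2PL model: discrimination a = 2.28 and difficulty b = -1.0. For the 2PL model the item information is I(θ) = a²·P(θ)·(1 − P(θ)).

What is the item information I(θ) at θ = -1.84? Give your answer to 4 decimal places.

0.5818

P = 1/(1+e^{1.9152}) = 0.1284
P(1−P) = 0.1284 × 0.8716 = 0.1119
I = a² × P(1−P) = 2.28² × 0.1119 = 0.58176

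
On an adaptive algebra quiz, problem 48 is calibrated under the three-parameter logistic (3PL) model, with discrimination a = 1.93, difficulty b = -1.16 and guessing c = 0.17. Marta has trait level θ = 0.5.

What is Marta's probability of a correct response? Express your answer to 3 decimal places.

0.968

P(θ) = c + (1 − c) · 1 / (1 + exp(−a(θ − b)))
Exponent: 1.93 × (0.5 − (-1.16)) = 3.2038
1/(1 + e^{-3.2038}) = 0.9610
P = 0.17 + 0.83 × 0.9610 = 0.9676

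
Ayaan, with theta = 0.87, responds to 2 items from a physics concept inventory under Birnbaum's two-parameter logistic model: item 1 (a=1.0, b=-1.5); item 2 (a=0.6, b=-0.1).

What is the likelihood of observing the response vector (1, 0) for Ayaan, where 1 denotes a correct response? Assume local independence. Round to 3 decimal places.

P(theta) = 1 / (1 + exp(−a(theta − b)))
P_1 = 1/(1+e^{-2.3700}) = 0.9145
P_2 = 1/(1+e^{-0.5820}) = 0.6415
L = P_1 × (1−P_2) = 0.9145 × 0.3585 = 0.32783

0.328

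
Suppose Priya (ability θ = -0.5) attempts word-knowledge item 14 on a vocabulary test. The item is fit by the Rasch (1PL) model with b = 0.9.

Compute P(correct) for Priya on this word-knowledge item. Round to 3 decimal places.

0.198

P(θ) = 1 / (1 + exp(−(θ − b)))
Exponent: (-0.5 − 0.9) = -1.4000
1/(1 + e^{1.4000}) = 0.1978
P = 0.1978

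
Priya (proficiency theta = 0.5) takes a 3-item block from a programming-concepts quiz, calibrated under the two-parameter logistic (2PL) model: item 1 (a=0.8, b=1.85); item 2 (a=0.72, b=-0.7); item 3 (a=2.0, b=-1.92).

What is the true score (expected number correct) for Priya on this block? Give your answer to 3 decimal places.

1.949

P(theta) = 1 / (1 + exp(−a(theta − b)))
P_1 = 1/(1+e^{1.0800}) = 0.2535
P_2 = 1/(1+e^{-0.8640}) = 0.7035
P_3 = 1/(1+e^{-4.8400}) = 0.9922
E[score] = 0.2535 + 0.7035 + 0.9922 = 1.9492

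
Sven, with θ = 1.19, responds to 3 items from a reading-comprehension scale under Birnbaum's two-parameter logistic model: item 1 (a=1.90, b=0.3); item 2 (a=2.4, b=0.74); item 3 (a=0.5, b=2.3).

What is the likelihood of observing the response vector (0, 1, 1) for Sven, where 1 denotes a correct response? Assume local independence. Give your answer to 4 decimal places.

0.0424

P(θ) = 1 / (1 + exp(−a(θ − b)))
P_1 = 1/(1+e^{-1.6910}) = 0.8444
P_2 = 1/(1+e^{-1.0800}) = 0.7465
P_3 = 1/(1+e^{0.5550}) = 0.3647
L = (1−P_1) × P_2 × P_3 = 0.1556 × 0.7465 × 0.3647 = 0.04237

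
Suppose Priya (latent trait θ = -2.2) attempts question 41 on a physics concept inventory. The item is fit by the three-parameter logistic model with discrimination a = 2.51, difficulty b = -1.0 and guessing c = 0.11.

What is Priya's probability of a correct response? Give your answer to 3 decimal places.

0.152

P(θ) = c + (1 − c) · 1 / (1 + exp(−a(θ − b)))
Exponent: 2.51 × (-2.2 − (-1.0)) = -3.0120
1/(1 + e^{3.0120}) = 0.0469
P = 0.11 + 0.89 × 0.0469 = 0.1517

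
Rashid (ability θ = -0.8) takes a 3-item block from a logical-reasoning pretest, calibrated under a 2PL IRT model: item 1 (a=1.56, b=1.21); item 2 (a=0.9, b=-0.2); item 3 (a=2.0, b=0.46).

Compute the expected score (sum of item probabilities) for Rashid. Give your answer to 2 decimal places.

P(θ) = 1 / (1 + exp(−a(θ − b)))
P_1 = 1/(1+e^{3.1356}) = 0.0417
P_2 = 1/(1+e^{0.5400}) = 0.3682
P_3 = 1/(1+e^{2.5200}) = 0.0745
E[score] = 0.0417 + 0.3682 + 0.0745 = 0.4843

0.48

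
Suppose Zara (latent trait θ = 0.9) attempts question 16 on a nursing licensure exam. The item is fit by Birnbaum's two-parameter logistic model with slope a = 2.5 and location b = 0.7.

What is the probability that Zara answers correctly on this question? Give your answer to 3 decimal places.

0.622

P(θ) = 1 / (1 + exp(−a(θ − b)))
Exponent: 2.5 × (0.9 − 0.7) = 0.5000
1/(1 + e^{-0.5000}) = 0.6225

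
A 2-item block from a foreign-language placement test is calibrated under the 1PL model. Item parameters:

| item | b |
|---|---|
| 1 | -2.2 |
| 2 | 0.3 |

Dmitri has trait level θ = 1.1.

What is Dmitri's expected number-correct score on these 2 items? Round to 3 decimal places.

P(θ) = 1 / (1 + exp(−(θ − b)))
P_1 = 1/(1+e^{-3.3000}) = 0.9644
P_2 = 1/(1+e^{-0.8000}) = 0.6900
E[score] = 0.9644 + 0.6900 = 1.6544

1.654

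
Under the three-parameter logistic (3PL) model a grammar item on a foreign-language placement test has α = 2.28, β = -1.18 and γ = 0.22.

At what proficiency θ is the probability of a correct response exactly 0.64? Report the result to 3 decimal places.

-1.112

P(θ) = γ + (1 − γ) · 1 / (1 + exp(−α(θ − β)))
Remove guessing floor: (0.64 − 0.22)/(1 − 0.22) = 0.5385
logit = ln(0.5385/0.4615) = 0.1542
θ = β + logit/(α) = -1.18 + 0.1542/2.2800 = -1.1124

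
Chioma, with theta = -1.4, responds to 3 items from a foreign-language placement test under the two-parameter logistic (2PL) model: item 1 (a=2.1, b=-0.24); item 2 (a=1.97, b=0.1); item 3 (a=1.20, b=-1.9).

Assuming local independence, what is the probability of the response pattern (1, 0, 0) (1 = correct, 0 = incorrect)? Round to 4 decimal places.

P(theta) = 1 / (1 + exp(−a(theta − b)))
P_1 = 1/(1+e^{2.4360}) = 0.0805
P_2 = 1/(1+e^{2.9550}) = 0.0495
P_3 = 1/(1+e^{-0.6000}) = 0.6457
L = P_1 × (1−P_2) × (1−P_3) = 0.0805 × 0.9505 × 0.3543 = 0.02710

0.0271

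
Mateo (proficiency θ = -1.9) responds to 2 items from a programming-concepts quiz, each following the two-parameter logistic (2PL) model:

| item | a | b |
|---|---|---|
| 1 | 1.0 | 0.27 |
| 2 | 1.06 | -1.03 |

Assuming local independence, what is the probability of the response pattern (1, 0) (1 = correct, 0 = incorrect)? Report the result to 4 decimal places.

P(θ) = 1 / (1 + exp(−a(θ − b)))
P_1 = 1/(1+e^{2.1700}) = 0.1025
P_2 = 1/(1+e^{0.9222}) = 0.2845
L = P_1 × (1−P_2) = 0.1025 × 0.7155 = 0.07332

0.0733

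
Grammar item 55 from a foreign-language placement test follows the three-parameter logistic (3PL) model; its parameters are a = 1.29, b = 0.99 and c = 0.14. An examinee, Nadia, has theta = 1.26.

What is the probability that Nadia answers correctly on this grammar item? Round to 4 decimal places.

0.6441

P(theta) = c + (1 − c) · 1 / (1 + exp(−a(theta − b)))
Exponent: 1.29 × (1.26 − 0.99) = 0.3483
1/(1 + e^{-0.3483}) = 0.5862
P = 0.14 + 0.86 × 0.5862 = 0.6441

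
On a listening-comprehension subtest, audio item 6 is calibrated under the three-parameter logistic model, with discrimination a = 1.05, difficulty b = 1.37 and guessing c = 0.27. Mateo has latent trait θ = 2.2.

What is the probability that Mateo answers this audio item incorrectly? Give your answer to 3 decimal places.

P(θ) = c + (1 − c) · 1 / (1 + exp(−a(θ − b)))
Exponent: 1.05 × (2.2 − 1.37) = 0.8715
1/(1 + e^{-0.8715}) = 0.7051
P = 0.27 + 0.73 × 0.7051 = 0.7847
P(incorrect) = 1 − 0.7847 = 0.2153

0.215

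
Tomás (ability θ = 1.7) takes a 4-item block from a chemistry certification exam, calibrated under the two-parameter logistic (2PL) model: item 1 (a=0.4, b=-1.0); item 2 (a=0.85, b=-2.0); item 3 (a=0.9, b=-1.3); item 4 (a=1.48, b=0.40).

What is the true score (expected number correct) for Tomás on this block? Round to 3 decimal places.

3.515

P(θ) = 1 / (1 + exp(−a(θ − b)))
P_1 = 1/(1+e^{-1.0800}) = 0.7465
P_2 = 1/(1+e^{-3.1450}) = 0.9587
P_3 = 1/(1+e^{-2.7000}) = 0.9370
P_4 = 1/(1+e^{-1.9240}) = 0.8726
E[score] = 0.7465 + 0.9587 + 0.9370 + 0.8726 = 3.5148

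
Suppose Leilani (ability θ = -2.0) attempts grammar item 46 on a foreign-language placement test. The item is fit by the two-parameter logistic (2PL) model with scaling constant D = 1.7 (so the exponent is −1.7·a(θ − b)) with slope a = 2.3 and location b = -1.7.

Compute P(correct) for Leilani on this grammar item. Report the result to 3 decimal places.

P(θ) = 1 / (1 + exp(−D·a(θ − b)))
Exponent: 1.7 × 2.3 × (-2.0 − (-1.7)) = -1.1730
1/(1 + e^{1.1730}) = 0.2363
P = 0.2363

0.236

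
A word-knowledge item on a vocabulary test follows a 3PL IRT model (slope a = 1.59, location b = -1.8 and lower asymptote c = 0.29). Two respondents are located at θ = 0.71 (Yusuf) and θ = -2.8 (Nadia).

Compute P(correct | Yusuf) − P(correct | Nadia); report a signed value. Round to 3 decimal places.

0.577

P(θ) = c + (1 − c) · 1 / (1 + exp(−a(θ − b)))
P(Yusuf) = 0.9871  [exponent 3.9909]
P(Nadia) = 0.4103  [exponent -1.5900]
Difference = 0.9871 − 0.4103 = 0.5769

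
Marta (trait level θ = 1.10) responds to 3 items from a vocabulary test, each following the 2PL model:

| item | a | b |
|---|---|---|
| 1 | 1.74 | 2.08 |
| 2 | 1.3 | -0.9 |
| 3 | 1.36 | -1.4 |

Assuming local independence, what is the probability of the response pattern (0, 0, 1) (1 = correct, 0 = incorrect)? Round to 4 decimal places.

P(θ) = 1 / (1 + exp(−a(θ − b)))
P_1 = 1/(1+e^{1.7052}) = 0.1538
P_2 = 1/(1+e^{-2.6000}) = 0.9309
P_3 = 1/(1+e^{-3.4000}) = 0.9677
L = (1−P_1) × (1−P_2) × P_3 = 0.8462 × 0.0691 × 0.9677 = 0.05662

0.0566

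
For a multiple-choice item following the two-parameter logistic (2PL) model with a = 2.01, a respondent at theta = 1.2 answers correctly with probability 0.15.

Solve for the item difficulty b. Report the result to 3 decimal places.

2.063

P(theta) = 1 / (1 + exp(−a(theta − b)))
logit(0.15) = ln(0.15/0.85) = -1.7346
b = theta − logit/(a) = 1.2 − (-1.7346)/2.0100 = 2.0630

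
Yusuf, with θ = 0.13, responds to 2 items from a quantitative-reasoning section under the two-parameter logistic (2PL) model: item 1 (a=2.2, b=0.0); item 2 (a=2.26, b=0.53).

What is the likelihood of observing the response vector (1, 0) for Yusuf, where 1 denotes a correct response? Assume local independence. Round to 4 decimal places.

0.4064

P(θ) = 1 / (1 + exp(−a(θ − b)))
P_1 = 1/(1+e^{-0.2860}) = 0.5710
P_2 = 1/(1+e^{0.9040}) = 0.2882
L = P_1 × (1−P_2) = 0.5710 × 0.7118 = 0.40643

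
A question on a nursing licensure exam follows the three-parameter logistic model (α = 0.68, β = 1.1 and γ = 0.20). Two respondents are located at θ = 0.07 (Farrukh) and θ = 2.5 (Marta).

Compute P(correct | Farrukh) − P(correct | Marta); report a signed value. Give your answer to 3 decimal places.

P(θ) = γ + (1 − γ) · 1 / (1 + exp(−α(θ − β)))
P(Farrukh) = 0.4654  [exponent -0.7004]
P(Marta) = 0.7772  [exponent 0.9520]
Difference = 0.4654 − 0.7772 = -0.3118

-0.312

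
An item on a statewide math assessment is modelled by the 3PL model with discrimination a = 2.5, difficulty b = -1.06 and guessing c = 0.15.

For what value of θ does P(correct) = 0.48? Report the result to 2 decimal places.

-1.24

P(θ) = c + (1 − c) · 1 / (1 + exp(−a(θ − b)))
Remove guessing floor: (0.48 − 0.15)/(1 − 0.15) = 0.3882
logit = ln(0.3882/0.6118) = -0.4547
θ = b + logit/(a) = -1.06 + (-0.4547)/2.5000 = -1.2419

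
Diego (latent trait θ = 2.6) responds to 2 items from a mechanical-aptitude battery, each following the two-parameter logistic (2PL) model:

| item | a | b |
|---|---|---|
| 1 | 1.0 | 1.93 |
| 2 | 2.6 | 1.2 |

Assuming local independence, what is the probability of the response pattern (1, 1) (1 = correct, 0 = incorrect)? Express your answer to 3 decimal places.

0.645

P(θ) = 1 / (1 + exp(−a(θ − b)))
P_1 = 1/(1+e^{-0.6700}) = 0.6615
P_2 = 1/(1+e^{-3.6400}) = 0.9744
L = P_1 × P_2 = 0.6615 × 0.9744 = 0.64458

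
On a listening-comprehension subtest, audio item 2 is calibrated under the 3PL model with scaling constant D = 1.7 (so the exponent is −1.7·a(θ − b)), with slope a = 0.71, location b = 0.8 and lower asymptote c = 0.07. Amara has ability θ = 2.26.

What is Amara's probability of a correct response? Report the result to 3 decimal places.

P(θ) = c + (1 − c) · 1 / (1 + exp(−D·a(θ − b)))
Exponent: 1.7 × 0.71 × (2.26 − 0.8) = 1.7622
1/(1 + e^{-1.7622}) = 0.8535
P = 0.07 + 0.93 × 0.8535 = 0.8637

0.864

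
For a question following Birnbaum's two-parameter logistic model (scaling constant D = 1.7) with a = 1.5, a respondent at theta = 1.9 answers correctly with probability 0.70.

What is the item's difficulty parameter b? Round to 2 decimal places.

P(theta) = 1 / (1 + exp(−D·a(theta − b)))
logit(0.70) = ln(0.70/0.30) = 0.8473
b = theta − logit/(1.7·a) = 1.9 − 0.8473/2.5500 = 1.5677

1.57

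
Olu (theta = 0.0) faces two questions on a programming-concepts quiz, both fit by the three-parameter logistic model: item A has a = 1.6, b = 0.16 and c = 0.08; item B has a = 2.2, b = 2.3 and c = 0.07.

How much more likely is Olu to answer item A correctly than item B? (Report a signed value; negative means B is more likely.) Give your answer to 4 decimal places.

P(theta) = c + (1 − c) · 1 / (1 + exp(−a(theta − b)))
P_A = 0.4814
P_B = 0.0759
P_A − P_B = 0.4056

0.4056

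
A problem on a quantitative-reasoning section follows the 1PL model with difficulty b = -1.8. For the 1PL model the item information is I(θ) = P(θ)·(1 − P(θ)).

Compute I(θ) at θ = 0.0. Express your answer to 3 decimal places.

P = 1/(1+e^{-1.8000}) = 0.8581
P(1−P) = 0.8581 × 0.1419 = 0.1217
I = P(1−P) = 0.12173

0.122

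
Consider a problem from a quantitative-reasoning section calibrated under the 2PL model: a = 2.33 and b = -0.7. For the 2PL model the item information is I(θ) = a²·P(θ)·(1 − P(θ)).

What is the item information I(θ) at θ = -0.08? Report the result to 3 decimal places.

P = 1/(1+e^{-1.4446}) = 0.8092
P(1−P) = 0.8092 × 0.1908 = 0.1544
I = a² × P(1−P) = 2.33² × 0.1544 = 0.83831

0.838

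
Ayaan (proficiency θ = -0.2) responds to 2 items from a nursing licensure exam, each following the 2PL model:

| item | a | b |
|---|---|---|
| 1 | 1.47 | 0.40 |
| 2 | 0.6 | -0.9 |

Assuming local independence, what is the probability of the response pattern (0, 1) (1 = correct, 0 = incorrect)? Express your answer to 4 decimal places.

P(θ) = 1 / (1 + exp(−a(θ − b)))
P_1 = 1/(1+e^{0.8820}) = 0.2928
P_2 = 1/(1+e^{-0.4200}) = 0.6035
L = (1−P_1) × P_2 = 0.7072 × 0.6035 = 0.42681

0.4268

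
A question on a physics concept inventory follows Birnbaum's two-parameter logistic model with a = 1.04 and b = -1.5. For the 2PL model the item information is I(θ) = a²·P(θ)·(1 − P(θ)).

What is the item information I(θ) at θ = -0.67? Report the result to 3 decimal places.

0.226

P = 1/(1+e^{-0.8632}) = 0.7033
P(1−P) = 0.7033 × 0.2967 = 0.2087
I = a² × P(1−P) = 1.04² × 0.2087 = 0.22568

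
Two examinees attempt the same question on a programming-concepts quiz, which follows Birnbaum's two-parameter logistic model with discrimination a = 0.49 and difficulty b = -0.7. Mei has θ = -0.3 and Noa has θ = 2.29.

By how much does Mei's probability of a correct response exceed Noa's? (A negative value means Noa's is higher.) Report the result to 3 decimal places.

P(θ) = 1 / (1 + exp(−a(θ − b)))
P(Mei) = 0.5488  [exponent 0.1960]
P(Noa) = 0.8123  [exponent 1.4651]
Difference = 0.5488 − 0.8123 = -0.2635

-0.263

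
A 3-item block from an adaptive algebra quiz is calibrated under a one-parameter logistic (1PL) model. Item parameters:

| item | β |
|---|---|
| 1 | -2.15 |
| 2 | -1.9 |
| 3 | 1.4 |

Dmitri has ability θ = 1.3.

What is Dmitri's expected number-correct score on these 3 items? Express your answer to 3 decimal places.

P(θ) = 1 / (1 + exp(−(θ − β)))
P_1 = 1/(1+e^{-3.4500}) = 0.9692
P_2 = 1/(1+e^{-3.2000}) = 0.9608
P_3 = 1/(1+e^{0.1000}) = 0.4750
E[score] = 0.9692 + 0.9608 + 0.4750 = 2.4051

2.405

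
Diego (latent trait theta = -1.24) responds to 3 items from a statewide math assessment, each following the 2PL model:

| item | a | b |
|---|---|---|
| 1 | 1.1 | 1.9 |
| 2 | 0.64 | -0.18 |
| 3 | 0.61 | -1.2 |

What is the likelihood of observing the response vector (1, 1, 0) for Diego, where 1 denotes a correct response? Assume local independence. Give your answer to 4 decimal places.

0.0052

P(theta) = 1 / (1 + exp(−a(theta − b)))
P_1 = 1/(1+e^{3.4540}) = 0.0306
P_2 = 1/(1+e^{0.6784}) = 0.3366
P_3 = 1/(1+e^{0.0244}) = 0.4939
L = P_1 × P_2 × (1−P_3) = 0.0306 × 0.3366 × 0.5061 = 0.00522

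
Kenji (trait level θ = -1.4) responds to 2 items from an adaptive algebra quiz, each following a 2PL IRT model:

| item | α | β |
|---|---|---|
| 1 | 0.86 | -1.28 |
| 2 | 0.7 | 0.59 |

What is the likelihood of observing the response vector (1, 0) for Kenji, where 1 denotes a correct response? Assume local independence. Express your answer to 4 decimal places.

P(θ) = 1 / (1 + exp(−α(θ − β)))
P_1 = 1/(1+e^{0.1032}) = 0.4742
P_2 = 1/(1+e^{1.3930}) = 0.1989
L = P_1 × (1−P_2) = 0.4742 × 0.8011 = 0.37989

0.3799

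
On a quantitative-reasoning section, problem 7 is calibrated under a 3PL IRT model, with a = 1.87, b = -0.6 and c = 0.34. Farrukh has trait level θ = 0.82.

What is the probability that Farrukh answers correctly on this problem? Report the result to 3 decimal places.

0.957

P(θ) = c + (1 − c) · 1 / (1 + exp(−a(θ − b)))
Exponent: 1.87 × (0.82 − (-0.6)) = 2.6554
1/(1 + e^{-2.6554}) = 0.9343
P = 0.34 + 0.66 × 0.9343 = 0.9567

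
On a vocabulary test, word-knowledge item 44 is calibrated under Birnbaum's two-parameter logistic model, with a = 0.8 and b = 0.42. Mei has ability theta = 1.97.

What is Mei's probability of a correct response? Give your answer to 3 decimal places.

P(theta) = 1 / (1 + exp(−a(theta − b)))
Exponent: 0.8 × (1.97 − 0.42) = 1.2400
1/(1 + e^{-1.2400}) = 0.7756

0.776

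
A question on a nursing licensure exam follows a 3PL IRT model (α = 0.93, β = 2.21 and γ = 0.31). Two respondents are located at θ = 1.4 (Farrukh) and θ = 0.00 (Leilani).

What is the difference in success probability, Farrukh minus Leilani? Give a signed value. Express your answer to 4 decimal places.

0.1425

P(θ) = γ + (1 − γ) · 1 / (1 + exp(−α(θ − β)))
P(Farrukh) = 0.5309  [exponent -0.7533]
P(Leilani) = 0.3883  [exponent -2.0553]
Difference = 0.5309 − 0.3883 = 0.1425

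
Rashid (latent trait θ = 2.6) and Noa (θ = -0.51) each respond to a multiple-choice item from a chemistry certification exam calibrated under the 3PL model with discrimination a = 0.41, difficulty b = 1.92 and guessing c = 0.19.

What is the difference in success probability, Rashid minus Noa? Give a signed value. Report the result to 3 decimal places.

P(θ) = c + (1 − c) · 1 / (1 + exp(−a(θ − b)))
P(Rashid) = 0.6511  [exponent 0.2788]
P(Noa) = 0.4084  [exponent -0.9963]
Difference = 0.6511 − 0.4084 = 0.2427

0.243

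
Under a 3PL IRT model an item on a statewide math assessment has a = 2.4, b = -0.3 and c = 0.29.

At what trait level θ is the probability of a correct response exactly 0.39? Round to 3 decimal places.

-1.053

P(θ) = c + (1 − c) · 1 / (1 + exp(−a(θ − b)))
Remove guessing floor: (0.39 − 0.29)/(1 − 0.29) = 0.1408
logit = ln(0.1408/0.8592) = -1.8083
θ = b + logit/(a) = -0.3 + (-1.8083)/2.4000 = -1.0535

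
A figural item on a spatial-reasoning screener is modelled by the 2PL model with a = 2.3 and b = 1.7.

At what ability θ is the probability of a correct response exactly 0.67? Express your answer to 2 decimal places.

2.01

P(θ) = 1 / (1 + exp(−a(θ − b)))
logit = ln(0.6700/0.3300) = 0.7082
θ = b + logit/(a) = 1.7 + 0.7082/2.3000 = 2.0079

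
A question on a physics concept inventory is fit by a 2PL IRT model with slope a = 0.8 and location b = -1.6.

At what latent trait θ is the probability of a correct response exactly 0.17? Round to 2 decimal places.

P(θ) = 1 / (1 + exp(−a(θ − b)))
logit = ln(0.1700/0.8300) = -1.5856
θ = b + logit/(a) = -1.6 + (-1.5856)/0.8000 = -3.5820

-3.58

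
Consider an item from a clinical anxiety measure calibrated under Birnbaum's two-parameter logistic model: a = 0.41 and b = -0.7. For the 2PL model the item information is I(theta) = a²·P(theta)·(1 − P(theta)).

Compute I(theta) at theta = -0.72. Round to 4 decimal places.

P = 1/(1+e^{0.0082}) = 0.4980
P(1−P) = 0.4980 × 0.5020 = 0.2500
I = a² × P(1−P) = 0.41² × 0.2500 = 0.04202

0.0420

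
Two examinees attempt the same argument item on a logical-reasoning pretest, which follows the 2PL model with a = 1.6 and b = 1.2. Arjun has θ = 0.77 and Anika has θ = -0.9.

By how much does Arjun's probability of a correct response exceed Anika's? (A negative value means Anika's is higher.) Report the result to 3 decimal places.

P(θ) = 1 / (1 + exp(−a(θ − b)))
P(Arjun) = 0.3345  [exponent -0.6880]
P(Anika) = 0.0336  [exponent -3.3600]
Difference = 0.3345 − 0.0336 = 0.3009

0.301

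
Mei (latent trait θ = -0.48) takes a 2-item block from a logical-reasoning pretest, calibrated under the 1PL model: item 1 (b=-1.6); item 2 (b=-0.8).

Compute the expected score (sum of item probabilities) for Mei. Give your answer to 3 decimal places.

P(θ) = 1 / (1 + exp(−(θ − b)))
P_1 = 1/(1+e^{-1.1200}) = 0.7540
P_2 = 1/(1+e^{-0.3200}) = 0.5793
E[score] = 0.7540 + 0.5793 = 1.3333

1.333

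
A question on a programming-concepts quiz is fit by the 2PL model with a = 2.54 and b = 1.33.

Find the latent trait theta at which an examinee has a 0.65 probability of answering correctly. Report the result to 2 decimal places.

P(theta) = 1 / (1 + exp(−a(theta − b)))
logit = ln(0.6500/0.3500) = 0.6190
theta = b + logit/(a) = 1.33 + 0.6190/2.5400 = 1.5737

1.57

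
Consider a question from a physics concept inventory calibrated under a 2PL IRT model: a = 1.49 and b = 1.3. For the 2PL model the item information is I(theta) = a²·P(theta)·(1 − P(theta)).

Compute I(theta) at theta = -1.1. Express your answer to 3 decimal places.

P = 1/(1+e^{3.5760}) = 0.0272
P(1−P) = 0.0272 × 0.9728 = 0.0265
I = a² × P(1−P) = 1.49² × 0.0265 = 0.05880

0.059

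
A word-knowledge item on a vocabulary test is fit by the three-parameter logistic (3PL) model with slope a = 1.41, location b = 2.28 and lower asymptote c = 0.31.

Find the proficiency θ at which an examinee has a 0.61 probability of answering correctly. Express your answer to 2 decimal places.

P(θ) = c + (1 − c) · 1 / (1 + exp(−a(θ − b)))
Remove guessing floor: (0.61 − 0.31)/(1 − 0.31) = 0.4348
logit = ln(0.4348/0.5652) = -0.2624
θ = b + logit/(a) = 2.28 + (-0.2624)/1.4100 = 2.0939

2.09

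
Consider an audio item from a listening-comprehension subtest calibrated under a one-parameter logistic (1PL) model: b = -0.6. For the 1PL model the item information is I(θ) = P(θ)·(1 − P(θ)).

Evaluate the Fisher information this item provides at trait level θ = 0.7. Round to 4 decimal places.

0.1683

P = 1/(1+e^{-1.3000}) = 0.7858
P(1−P) = 0.7858 × 0.2142 = 0.1683
I = P(1−P) = 0.16830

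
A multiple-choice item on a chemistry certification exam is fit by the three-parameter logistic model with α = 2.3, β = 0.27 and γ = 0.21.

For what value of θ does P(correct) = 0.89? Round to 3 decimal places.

1.062

P(θ) = γ + (1 − γ) · 1 / (1 + exp(−α(θ − β)))
Remove guessing floor: (0.89 − 0.21)/(1 − 0.21) = 0.8608
logit = ln(0.8608/0.1392) = 1.8216
θ = β + logit/(α) = 0.27 + 1.8216/2.3000 = 1.0620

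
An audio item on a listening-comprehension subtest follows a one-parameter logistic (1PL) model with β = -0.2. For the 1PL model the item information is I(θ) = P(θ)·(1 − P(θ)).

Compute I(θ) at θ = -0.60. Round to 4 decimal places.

0.2403

P = 1/(1+e^{0.4000}) = 0.4013
P(1−P) = 0.4013 × 0.5987 = 0.2403
I = P(1−P) = 0.24026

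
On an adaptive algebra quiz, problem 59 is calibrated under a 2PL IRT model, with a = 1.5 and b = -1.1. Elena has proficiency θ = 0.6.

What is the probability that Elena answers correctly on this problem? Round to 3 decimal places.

P(θ) = 1 / (1 + exp(−a(θ − b)))
Exponent: 1.5 × (0.6 − (-1.1)) = 2.5500
1/(1 + e^{-2.5500}) = 0.9276

0.928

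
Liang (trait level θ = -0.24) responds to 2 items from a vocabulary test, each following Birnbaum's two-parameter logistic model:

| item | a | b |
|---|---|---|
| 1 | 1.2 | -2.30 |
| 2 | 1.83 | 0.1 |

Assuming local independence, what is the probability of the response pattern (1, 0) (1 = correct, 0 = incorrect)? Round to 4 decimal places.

0.6001

P(θ) = 1 / (1 + exp(−a(θ − b)))
P_1 = 1/(1+e^{-2.4720}) = 0.9222
P_2 = 1/(1+e^{0.6222}) = 0.3493
L = P_1 × (1−P_2) = 0.9222 × 0.6507 = 0.60006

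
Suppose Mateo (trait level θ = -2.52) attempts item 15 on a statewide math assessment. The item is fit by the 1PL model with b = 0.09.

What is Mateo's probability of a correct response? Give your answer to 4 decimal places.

0.0685

P(θ) = 1 / (1 + exp(−(θ − b)))
Exponent: (-2.52 − 0.09) = -2.6100
1/(1 + e^{2.6100}) = 0.0685
P = 0.0685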